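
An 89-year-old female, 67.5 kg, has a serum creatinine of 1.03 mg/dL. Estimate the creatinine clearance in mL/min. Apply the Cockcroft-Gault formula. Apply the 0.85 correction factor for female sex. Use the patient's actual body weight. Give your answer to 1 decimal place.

CrCl = (140 − 89) × 67.5 / (72 × 1.03) × 0.85 = 3442.5 / 74.16 × 0.85 ≈ 39.5 mL/min

39.5 mL/min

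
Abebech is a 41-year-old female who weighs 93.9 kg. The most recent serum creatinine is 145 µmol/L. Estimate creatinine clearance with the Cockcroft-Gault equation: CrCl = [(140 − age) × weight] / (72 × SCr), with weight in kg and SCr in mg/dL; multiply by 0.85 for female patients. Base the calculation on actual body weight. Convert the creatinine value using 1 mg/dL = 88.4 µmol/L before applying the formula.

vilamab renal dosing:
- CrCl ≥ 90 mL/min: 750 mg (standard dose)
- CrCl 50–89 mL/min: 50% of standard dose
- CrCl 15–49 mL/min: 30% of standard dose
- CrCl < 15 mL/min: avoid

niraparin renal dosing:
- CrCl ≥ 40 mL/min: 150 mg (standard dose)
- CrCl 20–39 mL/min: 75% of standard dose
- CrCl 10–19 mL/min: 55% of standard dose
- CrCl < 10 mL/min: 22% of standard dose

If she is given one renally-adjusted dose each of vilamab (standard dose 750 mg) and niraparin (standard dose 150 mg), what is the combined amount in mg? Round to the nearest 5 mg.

525 mg

SCr = 145 / 88.4 = 1.64 mg/dL
CrCl = (140 − 41) × 93.9 / (72 × 1.64) × 0.85 = 9296.1 / 118.08 × 0.85 ≈ 66.9 mL/min
CrCl ≈ 67 mL/min.
vilamab: 50–89 mL/min → 50% of 750 mg = 375 mg.
niraparin: ≥ 40 mL/min → 100% of 150 mg = 150 mg.
Total = 375 + 150 = 525 mg.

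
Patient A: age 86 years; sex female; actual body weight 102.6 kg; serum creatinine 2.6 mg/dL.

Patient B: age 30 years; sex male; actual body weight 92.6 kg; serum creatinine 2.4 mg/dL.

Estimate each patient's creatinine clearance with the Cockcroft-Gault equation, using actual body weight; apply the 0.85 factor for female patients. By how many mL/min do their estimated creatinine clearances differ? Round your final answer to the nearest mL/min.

34 mL/min

Patient A: CrCl = (140 − 86) × 102.6 / (72 × 2.6) × 0.85 = 5540.4 / 187.20 × 0.85 ≈ 25.2 mL/min
Patient B: CrCl = (140 − 30) × 92.6 / (72 × 2.4) = 10186.0 / 172.80 ≈ 58.9 mL/min
|25.2 − 58.9| = 33.7 mL/min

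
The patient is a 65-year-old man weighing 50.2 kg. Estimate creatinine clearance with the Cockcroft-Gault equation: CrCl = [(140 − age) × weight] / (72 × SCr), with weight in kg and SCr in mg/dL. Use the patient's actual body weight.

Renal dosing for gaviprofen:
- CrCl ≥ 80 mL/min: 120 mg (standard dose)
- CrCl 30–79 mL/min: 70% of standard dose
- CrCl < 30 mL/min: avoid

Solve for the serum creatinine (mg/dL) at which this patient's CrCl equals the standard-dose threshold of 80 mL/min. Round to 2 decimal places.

Standard dose requires CrCl ≥ 80 mL/min.
Set (140 − 65) × 50.2 / (72 × SCr) = 80
SCr = (140 − 65) × 50.2 / (72 × 80) = 0.654 mg/dL

0.65 mg/dL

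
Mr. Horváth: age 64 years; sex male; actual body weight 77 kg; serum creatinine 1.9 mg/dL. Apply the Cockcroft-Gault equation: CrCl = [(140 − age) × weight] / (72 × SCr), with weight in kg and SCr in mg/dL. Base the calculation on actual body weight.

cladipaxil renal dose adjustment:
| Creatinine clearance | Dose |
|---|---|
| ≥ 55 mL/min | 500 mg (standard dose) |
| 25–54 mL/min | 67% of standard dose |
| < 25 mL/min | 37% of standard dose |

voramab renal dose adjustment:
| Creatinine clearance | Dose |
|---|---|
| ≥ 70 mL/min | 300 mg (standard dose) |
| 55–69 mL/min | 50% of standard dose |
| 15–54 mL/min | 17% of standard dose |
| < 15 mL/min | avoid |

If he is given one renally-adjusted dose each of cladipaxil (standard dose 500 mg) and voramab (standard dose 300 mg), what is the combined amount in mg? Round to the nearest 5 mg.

CrCl = (140 − 64) × 77 / (72 × 1.9) = 5852.0 / 136.80 ≈ 42.8 mL/min
CrCl ≈ 43 mL/min.
cladipaxil: 25–54 mL/min → 67% of 500 mg = 335 mg.
voramab: 15–54 mL/min → 17% of 300 mg = 51 mg.
Total = 335 + 51 = 386 mg.

385 mg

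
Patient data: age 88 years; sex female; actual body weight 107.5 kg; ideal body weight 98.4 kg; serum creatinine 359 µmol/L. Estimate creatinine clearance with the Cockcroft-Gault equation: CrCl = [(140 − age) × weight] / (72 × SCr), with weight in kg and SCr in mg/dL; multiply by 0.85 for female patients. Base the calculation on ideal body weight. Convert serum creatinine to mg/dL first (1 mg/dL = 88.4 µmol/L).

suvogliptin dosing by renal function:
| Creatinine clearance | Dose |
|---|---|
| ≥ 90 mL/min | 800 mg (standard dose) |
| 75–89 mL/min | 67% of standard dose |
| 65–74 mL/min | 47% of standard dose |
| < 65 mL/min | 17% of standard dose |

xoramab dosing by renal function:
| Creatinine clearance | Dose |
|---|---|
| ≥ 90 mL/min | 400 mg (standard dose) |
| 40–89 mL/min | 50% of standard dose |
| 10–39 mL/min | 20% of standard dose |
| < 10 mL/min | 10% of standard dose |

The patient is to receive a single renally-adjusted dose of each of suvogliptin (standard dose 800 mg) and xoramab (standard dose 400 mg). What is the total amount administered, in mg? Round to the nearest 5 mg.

SCr = 359 / 88.4 = 4.061 mg/dL
CrCl = (140 − 88) × 98.4 / (72 × 4.061) × 0.85 = 5116.8 / 292.39 × 0.85 ≈ 14.9 mL/min
CrCl ≈ 15 mL/min.
suvogliptin: < 65 mL/min → 17% of 800 mg = 136 mg.
xoramab: 10–39 mL/min → 20% of 400 mg = 80 mg.
Total = 136 + 80 = 216 mg.

215 mg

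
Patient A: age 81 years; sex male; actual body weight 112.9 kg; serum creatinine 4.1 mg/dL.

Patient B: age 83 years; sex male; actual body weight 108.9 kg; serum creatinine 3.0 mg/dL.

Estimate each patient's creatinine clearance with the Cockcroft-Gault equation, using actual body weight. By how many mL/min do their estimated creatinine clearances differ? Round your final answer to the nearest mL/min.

Patient A: CrCl = (140 − 81) × 112.9 / (72 × 4.1) = 6661.1 / 295.20 ≈ 22.6 mL/min
Patient B: CrCl = (140 − 83) × 108.9 / (72 × 3) = 6207.3 / 216.00 ≈ 28.7 mL/min
|22.6 − 28.7| = 6.1 mL/min

6 mL/min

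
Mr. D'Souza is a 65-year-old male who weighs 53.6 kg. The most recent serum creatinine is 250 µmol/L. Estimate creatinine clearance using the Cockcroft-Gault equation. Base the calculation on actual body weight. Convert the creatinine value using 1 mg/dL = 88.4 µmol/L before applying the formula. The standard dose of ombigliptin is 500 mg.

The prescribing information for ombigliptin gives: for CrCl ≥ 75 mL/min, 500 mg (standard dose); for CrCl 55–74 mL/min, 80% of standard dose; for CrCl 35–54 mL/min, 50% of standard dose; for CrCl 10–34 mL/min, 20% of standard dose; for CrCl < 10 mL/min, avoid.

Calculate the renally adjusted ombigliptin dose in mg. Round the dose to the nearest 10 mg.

100 mg

SCr = 250 / 88.4 = 2.828 mg/dL
CrCl = (140 − 65) × 53.6 / (72 × 2.828) = 4020.0 / 203.62 ≈ 19.7 mL/min
CrCl ≈ 20 mL/min → bracket 10–34 mL/min.
20% of 500 mg = 100 mg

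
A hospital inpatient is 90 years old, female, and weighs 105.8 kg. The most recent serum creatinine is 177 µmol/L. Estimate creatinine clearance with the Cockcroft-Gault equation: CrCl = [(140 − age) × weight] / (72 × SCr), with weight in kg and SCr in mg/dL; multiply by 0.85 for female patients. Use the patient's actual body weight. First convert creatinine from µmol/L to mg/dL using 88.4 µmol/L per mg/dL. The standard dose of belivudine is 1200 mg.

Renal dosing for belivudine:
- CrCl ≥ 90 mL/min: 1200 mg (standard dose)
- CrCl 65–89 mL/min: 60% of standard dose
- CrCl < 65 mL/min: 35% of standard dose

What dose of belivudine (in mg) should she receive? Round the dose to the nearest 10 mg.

SCr = 177 / 88.4 = 2.002 mg/dL
CrCl = (140 − 90) × 105.8 / (72 × 2.002) × 0.85 = 5290.0 / 144.14 × 0.85 ≈ 31.2 mL/min
CrCl ≈ 31 mL/min → bracket < 65 mL/min.
35% of 1200 mg = 420 mg

420 mg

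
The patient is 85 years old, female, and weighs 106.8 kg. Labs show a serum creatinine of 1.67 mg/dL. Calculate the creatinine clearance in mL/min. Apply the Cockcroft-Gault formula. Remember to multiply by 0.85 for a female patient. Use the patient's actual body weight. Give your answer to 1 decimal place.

41.5 mL/min

CrCl = (140 − 85) × 106.8 / (72 × 1.67) × 0.85 = 5874.0 / 120.24 × 0.85 ≈ 41.5 mL/min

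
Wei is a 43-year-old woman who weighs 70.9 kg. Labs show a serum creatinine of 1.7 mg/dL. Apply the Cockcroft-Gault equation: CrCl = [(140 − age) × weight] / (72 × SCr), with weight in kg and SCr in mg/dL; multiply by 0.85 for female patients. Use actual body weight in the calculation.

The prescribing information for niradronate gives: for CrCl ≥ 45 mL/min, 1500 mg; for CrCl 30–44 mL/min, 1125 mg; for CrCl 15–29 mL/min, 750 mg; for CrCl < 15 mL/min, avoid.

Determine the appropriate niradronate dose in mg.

1500 mg

CrCl = (140 − 43) × 70.9 / (72 × 1.7) × 0.85 = 6877.3 / 122.40 × 0.85 ≈ 47.8 mL/min
CrCl ≈ 48 mL/min → bracket ≥ 45 mL/min.
Dose for this bracket: 1500 mg.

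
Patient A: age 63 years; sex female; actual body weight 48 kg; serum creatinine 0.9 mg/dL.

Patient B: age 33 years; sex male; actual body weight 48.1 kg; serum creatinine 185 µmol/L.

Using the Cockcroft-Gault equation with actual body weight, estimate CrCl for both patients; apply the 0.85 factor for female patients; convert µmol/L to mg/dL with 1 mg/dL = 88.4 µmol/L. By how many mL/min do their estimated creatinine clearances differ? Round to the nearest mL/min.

14 mL/min

Patient A: CrCl = (140 − 63) × 48 / (72 × 0.9) × 0.85 = 3696.0 / 64.80 × 0.85 ≈ 48.5 mL/min
Patient B: SCr = 185 / 88.4 = 2.093 mg/dL
Patient B: CrCl = (140 − 33) × 48.1 / (72 × 2.093) = 5146.7 / 150.70 ≈ 34.2 mL/min
|48.5 − 34.2| = 14.3 mL/min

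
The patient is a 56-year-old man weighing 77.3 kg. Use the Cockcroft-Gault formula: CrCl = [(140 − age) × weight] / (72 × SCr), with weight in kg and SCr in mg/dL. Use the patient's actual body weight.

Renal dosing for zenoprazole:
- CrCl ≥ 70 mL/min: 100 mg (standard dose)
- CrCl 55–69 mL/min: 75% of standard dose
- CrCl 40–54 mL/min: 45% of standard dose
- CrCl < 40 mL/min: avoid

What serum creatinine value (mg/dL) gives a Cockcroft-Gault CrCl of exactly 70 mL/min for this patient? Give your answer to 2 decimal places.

1.29 mg/dL

Standard dose requires CrCl ≥ 70 mL/min.
Set (140 − 56) × 77.3 / (72 × SCr) = 70
SCr = (140 − 56) × 77.3 / (72 × 70) = 1.288 mg/dL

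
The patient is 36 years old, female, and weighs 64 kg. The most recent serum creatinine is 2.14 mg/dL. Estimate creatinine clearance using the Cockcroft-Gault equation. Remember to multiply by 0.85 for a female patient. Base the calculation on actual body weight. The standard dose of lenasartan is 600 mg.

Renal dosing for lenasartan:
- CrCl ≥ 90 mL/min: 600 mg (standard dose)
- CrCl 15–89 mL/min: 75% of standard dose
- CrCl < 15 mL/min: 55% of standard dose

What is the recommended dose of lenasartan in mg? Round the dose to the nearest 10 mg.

CrCl = (140 − 36) × 64 / (72 × 2.14) × 0.85 = 6656.0 / 154.08 × 0.85 ≈ 36.7 mL/min
CrCl ≈ 37 mL/min → bracket 15–89 mL/min.
75% of 600 mg = 450 mg

450 mg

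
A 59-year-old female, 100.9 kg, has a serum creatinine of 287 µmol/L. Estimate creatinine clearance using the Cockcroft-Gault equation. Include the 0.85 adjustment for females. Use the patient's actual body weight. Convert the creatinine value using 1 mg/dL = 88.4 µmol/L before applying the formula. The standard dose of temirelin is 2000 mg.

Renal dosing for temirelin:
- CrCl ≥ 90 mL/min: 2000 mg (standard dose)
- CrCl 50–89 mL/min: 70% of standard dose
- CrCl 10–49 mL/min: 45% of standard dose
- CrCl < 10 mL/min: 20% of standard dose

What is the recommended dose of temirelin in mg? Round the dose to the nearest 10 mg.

900 mg

SCr = 287 / 88.4 = 3.247 mg/dL
CrCl = (140 − 59) × 100.9 / (72 × 3.247) × 0.85 = 8172.9 / 233.78 × 0.85 ≈ 29.7 mL/min
CrCl ≈ 30 mL/min → bracket 10–49 mL/min.
45% of 2000 mg = 900 mg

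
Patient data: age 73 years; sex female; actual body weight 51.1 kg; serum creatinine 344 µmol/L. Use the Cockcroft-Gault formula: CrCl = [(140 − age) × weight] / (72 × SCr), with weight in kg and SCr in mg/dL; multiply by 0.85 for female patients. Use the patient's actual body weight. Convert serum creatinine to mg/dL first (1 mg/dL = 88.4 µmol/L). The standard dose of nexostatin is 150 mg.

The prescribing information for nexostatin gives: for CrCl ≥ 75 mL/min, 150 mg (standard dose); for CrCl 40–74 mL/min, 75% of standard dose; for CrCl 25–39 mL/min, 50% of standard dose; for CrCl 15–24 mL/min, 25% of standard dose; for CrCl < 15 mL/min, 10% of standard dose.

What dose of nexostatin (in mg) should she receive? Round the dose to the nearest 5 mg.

SCr = 344 / 88.4 = 3.891 mg/dL
CrCl = (140 − 73) × 51.1 / (72 × 3.891) × 0.85 = 3423.7 / 280.15 × 0.85 ≈ 10.4 mL/min
CrCl ≈ 10 mL/min → bracket < 15 mL/min.
10% of 150 mg = 15 mg

15 mg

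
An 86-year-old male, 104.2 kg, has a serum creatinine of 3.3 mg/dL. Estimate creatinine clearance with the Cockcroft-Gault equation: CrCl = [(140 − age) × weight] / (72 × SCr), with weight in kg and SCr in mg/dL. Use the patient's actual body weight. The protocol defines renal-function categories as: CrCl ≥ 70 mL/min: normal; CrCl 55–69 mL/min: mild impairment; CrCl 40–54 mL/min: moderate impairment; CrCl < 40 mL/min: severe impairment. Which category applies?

CrCl = (140 − 86) × 104.2 / (72 × 3.3) = 5626.8 / 237.60 ≈ 23.7 mL/min
24 mL/min falls in the 'severe impairment' range.

severe impairment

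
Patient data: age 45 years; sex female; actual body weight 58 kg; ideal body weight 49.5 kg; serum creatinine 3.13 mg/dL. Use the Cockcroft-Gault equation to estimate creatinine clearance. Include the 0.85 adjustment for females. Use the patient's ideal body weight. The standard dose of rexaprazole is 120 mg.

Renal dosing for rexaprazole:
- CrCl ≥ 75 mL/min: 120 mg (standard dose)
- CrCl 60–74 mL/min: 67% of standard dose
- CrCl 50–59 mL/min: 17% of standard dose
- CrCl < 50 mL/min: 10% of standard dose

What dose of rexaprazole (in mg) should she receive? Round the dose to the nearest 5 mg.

CrCl = (140 − 45) × 49.5 / (72 × 3.13) × 0.85 = 4702.5 / 225.36 × 0.85 ≈ 17.7 mL/min
CrCl ≈ 18 mL/min → bracket < 50 mL/min.
10% of 120 mg = 12 mg → 10 mg

10 mg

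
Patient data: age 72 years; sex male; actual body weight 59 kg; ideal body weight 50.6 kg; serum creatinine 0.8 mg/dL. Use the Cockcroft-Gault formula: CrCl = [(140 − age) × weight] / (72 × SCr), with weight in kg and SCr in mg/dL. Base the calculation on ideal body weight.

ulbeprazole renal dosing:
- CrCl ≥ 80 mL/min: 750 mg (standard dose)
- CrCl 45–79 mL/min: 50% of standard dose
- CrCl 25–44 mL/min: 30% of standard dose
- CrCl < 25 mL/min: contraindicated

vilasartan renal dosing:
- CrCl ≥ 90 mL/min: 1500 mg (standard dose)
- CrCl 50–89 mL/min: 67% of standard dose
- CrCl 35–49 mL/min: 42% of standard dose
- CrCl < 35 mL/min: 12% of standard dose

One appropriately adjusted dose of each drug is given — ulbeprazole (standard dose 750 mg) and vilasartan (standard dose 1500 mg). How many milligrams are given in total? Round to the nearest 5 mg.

CrCl = (140 − 72) × 50.6 / (72 × 0.8) = 3440.8 / 57.60 ≈ 59.7 mL/min
CrCl ≈ 60 mL/min.
ulbeprazole: 45–79 mL/min → 50% of 750 mg = 375 mg.
vilasartan: 50–89 mL/min → 67% of 1500 mg = 1005 mg.
Total = 375 + 1005 = 1380 mg.

1380 mg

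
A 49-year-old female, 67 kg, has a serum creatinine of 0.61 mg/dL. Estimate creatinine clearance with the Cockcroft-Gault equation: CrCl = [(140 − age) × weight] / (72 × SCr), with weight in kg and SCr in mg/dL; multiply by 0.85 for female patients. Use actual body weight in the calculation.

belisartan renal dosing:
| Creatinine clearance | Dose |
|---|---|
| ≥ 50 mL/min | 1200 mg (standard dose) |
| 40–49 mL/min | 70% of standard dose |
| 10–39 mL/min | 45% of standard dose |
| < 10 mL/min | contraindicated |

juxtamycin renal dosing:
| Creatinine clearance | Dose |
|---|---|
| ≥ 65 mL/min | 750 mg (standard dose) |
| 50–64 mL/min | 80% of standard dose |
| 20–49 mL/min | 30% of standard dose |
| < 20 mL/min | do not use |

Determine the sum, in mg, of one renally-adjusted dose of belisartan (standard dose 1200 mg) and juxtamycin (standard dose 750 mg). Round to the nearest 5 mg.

CrCl = (140 − 49) × 67 / (72 × 0.61) × 0.85 = 6097.0 / 43.92 × 0.85 ≈ 118.0 mL/min
CrCl ≈ 118 mL/min.
belisartan: ≥ 50 mL/min → 100% of 1200 mg = 1200 mg.
juxtamycin: ≥ 65 mL/min → 100% of 750 mg = 750 mg.
Total = 1200 + 750 = 1950 mg.

1950 mg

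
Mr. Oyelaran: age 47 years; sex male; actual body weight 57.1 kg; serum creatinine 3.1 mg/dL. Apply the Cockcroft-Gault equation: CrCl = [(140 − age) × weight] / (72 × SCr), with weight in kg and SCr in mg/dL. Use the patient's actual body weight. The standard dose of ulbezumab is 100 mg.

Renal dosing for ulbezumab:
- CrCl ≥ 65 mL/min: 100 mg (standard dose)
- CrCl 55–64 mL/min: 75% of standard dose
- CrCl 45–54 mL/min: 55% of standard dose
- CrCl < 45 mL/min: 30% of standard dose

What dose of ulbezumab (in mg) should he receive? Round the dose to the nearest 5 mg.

CrCl = (140 − 47) × 57.1 / (72 × 3.1) = 5310.3 / 223.20 ≈ 23.8 mL/min
CrCl ≈ 24 mL/min → bracket < 45 mL/min.
30% of 100 mg = 30 mg

30 mg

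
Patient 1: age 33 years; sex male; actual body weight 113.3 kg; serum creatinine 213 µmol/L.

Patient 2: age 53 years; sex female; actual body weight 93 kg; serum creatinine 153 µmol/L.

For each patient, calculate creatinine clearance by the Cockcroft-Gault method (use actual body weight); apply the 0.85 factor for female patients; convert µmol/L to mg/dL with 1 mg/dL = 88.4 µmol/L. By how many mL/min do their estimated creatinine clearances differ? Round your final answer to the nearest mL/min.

15 mL/min

Patient 1: SCr = 213 / 88.4 = 2.41 mg/dL
Patient 1: CrCl = (140 − 33) × 113.3 / (72 × 2.41) = 12123.1 / 173.52 ≈ 69.9 mL/min
Patient 2: SCr = 153 / 88.4 = 1.731 mg/dL
Patient 2: CrCl = (140 − 53) × 93 / (72 × 1.731) × 0.85 = 8091.0 / 124.63 × 0.85 ≈ 55.2 mL/min
|69.9 − 55.2| = 14.7 mL/min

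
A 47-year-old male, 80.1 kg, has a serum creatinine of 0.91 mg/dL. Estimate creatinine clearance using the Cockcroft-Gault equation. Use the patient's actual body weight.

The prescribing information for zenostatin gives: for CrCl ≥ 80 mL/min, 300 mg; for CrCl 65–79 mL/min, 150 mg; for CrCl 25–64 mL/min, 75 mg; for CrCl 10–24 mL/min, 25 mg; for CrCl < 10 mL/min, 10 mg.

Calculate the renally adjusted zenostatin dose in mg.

CrCl = (140 − 47) × 80.1 / (72 × 0.91) = 7449.3 / 65.52 ≈ 113.7 mL/min
CrCl ≈ 114 mL/min → bracket ≥ 80 mL/min.
Dose for this bracket: 300 mg.

300 mg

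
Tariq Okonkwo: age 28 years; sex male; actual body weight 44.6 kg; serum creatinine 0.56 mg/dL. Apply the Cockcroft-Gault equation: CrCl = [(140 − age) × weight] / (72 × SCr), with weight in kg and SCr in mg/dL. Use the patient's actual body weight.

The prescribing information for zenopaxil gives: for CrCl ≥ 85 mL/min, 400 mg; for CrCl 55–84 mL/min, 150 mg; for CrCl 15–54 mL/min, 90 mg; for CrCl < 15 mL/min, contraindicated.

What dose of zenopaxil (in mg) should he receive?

400 mg

CrCl = (140 − 28) × 44.6 / (72 × 0.56) = 4995.2 / 40.32 ≈ 123.9 mL/min
CrCl ≈ 124 mL/min → bracket ≥ 85 mL/min.
Dose for this bracket: 400 mg.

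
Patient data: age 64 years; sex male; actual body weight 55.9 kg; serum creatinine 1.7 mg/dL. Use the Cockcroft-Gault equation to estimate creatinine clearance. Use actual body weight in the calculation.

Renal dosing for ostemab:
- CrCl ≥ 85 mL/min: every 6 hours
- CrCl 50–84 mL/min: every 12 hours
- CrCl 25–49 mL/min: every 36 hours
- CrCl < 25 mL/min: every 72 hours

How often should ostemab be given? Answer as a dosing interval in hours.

every 36 hours

CrCl = (140 − 64) × 55.9 / (72 × 1.7) = 4248.4 / 122.40 ≈ 34.7 mL/min
CrCl ≈ 35 mL/min → bracket 25–49 mL/min → every 36 hours.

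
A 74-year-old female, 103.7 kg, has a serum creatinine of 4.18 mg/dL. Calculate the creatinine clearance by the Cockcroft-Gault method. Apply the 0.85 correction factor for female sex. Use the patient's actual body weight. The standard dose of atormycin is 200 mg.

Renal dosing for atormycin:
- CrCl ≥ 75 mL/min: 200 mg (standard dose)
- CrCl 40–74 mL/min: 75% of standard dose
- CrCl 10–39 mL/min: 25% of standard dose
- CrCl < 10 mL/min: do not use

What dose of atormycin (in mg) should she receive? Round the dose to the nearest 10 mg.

50 mg

CrCl = (140 − 74) × 103.7 / (72 × 4.18) × 0.85 = 6844.2 / 300.96 × 0.85 ≈ 19.3 mL/min
CrCl ≈ 19 mL/min → bracket 10–39 mL/min.
25% of 200 mg = 50 mg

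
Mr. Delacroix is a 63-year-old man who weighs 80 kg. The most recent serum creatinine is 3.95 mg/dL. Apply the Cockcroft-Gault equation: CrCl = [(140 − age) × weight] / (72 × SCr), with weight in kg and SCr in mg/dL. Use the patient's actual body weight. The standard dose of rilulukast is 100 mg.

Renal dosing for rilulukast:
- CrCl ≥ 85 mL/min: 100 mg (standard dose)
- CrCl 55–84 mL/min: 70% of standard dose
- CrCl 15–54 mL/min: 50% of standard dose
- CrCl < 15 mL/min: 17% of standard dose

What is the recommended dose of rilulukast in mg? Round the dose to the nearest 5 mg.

50 mg

CrCl = (140 − 63) × 80 / (72 × 3.95) = 6160.0 / 284.40 ≈ 21.7 mL/min
CrCl ≈ 22 mL/min → bracket 15–54 mL/min.
50% of 100 mg = 50 mg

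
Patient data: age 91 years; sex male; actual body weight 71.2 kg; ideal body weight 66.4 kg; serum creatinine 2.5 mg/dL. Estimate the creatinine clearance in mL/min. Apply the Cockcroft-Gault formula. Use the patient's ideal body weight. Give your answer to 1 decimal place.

CrCl = (140 − 91) × 66.4 / (72 × 2.5) = 3253.6 / 180.00 ≈ 18.1 mL/min

18.1 mL/min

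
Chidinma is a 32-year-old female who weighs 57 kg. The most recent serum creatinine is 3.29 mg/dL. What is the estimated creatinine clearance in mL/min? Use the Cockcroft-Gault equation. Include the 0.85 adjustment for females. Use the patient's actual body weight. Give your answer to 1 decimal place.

CrCl = (140 − 32) × 57 / (72 × 3.29) × 0.85 = 6156.0 / 236.88 × 0.85 ≈ 22.1 mL/min

22.1 mL/min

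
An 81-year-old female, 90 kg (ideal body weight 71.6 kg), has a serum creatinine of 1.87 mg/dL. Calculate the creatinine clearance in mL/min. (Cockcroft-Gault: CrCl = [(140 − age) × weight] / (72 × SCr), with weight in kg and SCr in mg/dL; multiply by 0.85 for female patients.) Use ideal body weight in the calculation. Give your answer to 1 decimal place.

CrCl = (140 − 81) × 71.6 / (72 × 1.87) × 0.85 = 4224.4 / 134.64 × 0.85 ≈ 26.7 mL/min

26.7 mL/min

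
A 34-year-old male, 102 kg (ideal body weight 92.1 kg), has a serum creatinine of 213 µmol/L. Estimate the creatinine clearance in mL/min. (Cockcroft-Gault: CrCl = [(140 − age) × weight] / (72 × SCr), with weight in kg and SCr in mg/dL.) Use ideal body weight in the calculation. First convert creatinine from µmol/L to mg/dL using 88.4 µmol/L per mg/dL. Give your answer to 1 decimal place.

SCr = 213 / 88.4 = 2.41 mg/dL
CrCl = (140 − 34) × 92.1 / (72 × 2.41) = 9762.6 / 173.52 ≈ 56.3 mL/min

56.3 mL/min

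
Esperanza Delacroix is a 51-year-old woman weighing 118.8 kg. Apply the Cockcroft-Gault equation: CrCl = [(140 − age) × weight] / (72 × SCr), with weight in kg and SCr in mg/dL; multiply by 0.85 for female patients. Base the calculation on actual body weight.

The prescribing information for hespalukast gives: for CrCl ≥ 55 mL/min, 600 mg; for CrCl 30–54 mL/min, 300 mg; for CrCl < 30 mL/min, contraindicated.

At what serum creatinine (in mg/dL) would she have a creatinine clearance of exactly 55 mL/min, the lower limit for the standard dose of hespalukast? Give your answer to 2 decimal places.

Standard dose requires CrCl ≥ 55 mL/min.
Set (140 − 51) × 118.8 × 0.85 / (72 × SCr) = 55
SCr = (140 − 51) × 118.8 × 0.85 / (72 × 55) = 2.269 mg/dL

2.27 mg/dL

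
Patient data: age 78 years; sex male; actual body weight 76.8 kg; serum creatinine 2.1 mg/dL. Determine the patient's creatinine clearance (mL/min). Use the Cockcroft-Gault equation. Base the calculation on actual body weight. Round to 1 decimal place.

31.5 mL/min

CrCl = (140 − 78) × 76.8 / (72 × 2.1) = 4761.6 / 151.20 ≈ 31.5 mL/min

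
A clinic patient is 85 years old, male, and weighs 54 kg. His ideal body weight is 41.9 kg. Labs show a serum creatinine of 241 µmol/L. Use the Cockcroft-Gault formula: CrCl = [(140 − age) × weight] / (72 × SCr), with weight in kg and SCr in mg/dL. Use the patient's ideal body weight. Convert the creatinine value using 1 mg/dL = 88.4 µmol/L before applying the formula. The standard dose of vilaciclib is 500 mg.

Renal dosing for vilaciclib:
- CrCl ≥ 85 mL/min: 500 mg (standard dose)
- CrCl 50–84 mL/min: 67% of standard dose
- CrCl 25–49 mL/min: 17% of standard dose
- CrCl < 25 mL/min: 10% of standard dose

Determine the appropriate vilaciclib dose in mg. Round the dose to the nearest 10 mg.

50 mg

SCr = 241 / 88.4 = 2.726 mg/dL
CrCl = (140 − 85) × 41.9 / (72 × 2.726) = 2304.5 / 196.27 ≈ 11.7 mL/min
CrCl ≈ 12 mL/min → bracket < 25 mL/min.
10% of 500 mg = 50 mg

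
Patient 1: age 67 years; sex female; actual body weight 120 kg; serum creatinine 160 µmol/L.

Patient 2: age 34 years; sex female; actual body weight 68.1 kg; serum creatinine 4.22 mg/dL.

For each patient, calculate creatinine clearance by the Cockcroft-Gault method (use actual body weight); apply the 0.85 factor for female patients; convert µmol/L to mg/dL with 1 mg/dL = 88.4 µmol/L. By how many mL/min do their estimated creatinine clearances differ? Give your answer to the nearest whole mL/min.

37 mL/min

Patient 1: SCr = 160 / 88.4 = 1.81 mg/dL
Patient 1: CrCl = (140 − 67) × 120 / (72 × 1.81) × 0.85 = 8760.0 / 130.32 × 0.85 ≈ 57.1 mL/min
Patient 2: CrCl = (140 − 34) × 68.1 / (72 × 4.22) × 0.85 = 7218.6 / 303.84 × 0.85 ≈ 20.2 mL/min
|57.1 − 20.2| = 36.9 mL/min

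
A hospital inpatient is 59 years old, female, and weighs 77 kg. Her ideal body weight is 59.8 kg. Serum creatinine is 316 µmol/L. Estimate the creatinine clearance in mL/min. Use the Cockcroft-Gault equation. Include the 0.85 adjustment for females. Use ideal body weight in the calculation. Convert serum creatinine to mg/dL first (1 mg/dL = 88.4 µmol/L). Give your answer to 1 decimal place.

16.0 mL/min

SCr = 316 / 88.4 = 3.575 mg/dL
CrCl = (140 − 59) × 59.8 / (72 × 3.575) × 0.85 = 4843.8 / 257.40 × 0.85 ≈ 16.0 mL/min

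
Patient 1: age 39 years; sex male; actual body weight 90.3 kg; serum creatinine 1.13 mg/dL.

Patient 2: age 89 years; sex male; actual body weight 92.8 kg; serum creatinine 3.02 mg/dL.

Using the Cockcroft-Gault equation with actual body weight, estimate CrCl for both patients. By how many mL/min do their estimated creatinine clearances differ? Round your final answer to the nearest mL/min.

Patient 1: CrCl = (140 − 39) × 90.3 / (72 × 1.13) = 9120.3 / 81.36 ≈ 112.1 mL/min
Patient 2: CrCl = (140 − 89) × 92.8 / (72 × 3.02) = 4732.8 / 217.44 ≈ 21.8 mL/min
|112.1 − 21.8| = 90.3 mL/min

90 mL/min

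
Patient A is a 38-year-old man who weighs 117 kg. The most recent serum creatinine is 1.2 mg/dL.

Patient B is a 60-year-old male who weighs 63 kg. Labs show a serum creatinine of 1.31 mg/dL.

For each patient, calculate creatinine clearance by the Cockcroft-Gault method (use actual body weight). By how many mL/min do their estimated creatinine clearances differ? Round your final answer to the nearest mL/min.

Patient A: CrCl = (140 − 38) × 117 / (72 × 1.2) = 11934.0 / 86.40 ≈ 138.1 mL/min
Patient B: CrCl = (140 − 60) × 63 / (72 × 1.31) = 5040.0 / 94.32 ≈ 53.4 mL/min
|138.1 − 53.4| = 84.7 mL/min

85 mL/min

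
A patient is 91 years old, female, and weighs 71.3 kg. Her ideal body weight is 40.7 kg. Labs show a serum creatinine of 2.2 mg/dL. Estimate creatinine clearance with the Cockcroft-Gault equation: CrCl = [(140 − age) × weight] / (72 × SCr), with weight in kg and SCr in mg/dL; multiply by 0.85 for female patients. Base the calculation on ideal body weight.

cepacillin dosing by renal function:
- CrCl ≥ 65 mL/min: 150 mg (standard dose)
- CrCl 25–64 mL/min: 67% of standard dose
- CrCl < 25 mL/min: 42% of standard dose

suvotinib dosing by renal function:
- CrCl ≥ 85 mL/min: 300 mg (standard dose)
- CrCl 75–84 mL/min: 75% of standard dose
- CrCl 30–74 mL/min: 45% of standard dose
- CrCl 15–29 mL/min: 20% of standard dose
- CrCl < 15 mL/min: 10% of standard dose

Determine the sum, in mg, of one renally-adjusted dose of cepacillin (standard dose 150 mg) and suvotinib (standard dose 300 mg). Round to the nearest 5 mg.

CrCl = (140 − 91) × 40.7 / (72 × 2.2) × 0.85 = 1994.3 / 158.40 × 0.85 ≈ 10.7 mL/min
CrCl ≈ 11 mL/min.
cepacillin: < 25 mL/min → 42% of 150 mg = 63 mg.
suvotinib: < 15 mL/min → 10% of 300 mg = 30 mg.
Total = 63 + 30 = 93 mg.

95 mg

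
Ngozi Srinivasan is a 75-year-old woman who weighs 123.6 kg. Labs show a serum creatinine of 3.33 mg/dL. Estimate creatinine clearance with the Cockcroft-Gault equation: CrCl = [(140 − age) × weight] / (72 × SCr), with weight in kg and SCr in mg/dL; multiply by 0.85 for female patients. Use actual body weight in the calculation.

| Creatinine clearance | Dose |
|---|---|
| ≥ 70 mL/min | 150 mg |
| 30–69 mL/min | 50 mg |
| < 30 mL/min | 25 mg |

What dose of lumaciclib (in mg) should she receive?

CrCl = (140 − 75) × 123.6 / (72 × 3.33) × 0.85 = 8034.0 / 239.76 × 0.85 ≈ 28.5 mL/min
CrCl ≈ 28 mL/min → bracket < 30 mL/min.
Dose for this bracket: 25 mg.

25 mg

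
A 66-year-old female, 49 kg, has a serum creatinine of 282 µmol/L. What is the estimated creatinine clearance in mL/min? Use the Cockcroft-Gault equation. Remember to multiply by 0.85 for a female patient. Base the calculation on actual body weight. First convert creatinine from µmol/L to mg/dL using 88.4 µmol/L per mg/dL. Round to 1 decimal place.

SCr = 282 / 88.4 = 3.19 mg/dL
CrCl = (140 − 66) × 49 / (72 × 3.19) × 0.85 = 3626.0 / 229.68 × 0.85 ≈ 13.4 mL/min

13.4 mL/min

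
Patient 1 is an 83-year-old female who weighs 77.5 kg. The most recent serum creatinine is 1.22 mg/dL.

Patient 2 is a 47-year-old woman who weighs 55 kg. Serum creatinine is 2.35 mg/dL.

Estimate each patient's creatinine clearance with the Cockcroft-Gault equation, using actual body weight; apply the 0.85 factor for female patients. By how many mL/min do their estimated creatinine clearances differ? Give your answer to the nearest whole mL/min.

Patient 1: CrCl = (140 − 83) × 77.5 / (72 × 1.22) × 0.85 = 4417.5 / 87.84 × 0.85 ≈ 42.7 mL/min
Patient 2: CrCl = (140 − 47) × 55 / (72 × 2.35) × 0.85 = 5115.0 / 169.20 × 0.85 ≈ 25.7 mL/min
|42.7 − 25.7| = 17.0 mL/min

17 mL/min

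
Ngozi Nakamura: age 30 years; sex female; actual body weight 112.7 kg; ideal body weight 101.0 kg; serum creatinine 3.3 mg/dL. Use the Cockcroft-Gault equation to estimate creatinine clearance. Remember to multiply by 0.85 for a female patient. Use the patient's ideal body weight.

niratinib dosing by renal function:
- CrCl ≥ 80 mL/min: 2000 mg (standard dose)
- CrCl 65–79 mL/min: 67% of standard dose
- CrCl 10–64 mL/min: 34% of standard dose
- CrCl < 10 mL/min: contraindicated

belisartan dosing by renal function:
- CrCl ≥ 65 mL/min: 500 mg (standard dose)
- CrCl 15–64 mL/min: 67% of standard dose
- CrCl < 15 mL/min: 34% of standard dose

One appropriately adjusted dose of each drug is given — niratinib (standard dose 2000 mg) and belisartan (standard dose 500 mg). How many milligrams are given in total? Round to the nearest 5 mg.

CrCl = (140 − 30) × 101 / (72 × 3.3) × 0.85 = 11110.0 / 237.60 × 0.85 ≈ 39.7 mL/min
CrCl ≈ 40 mL/min.
niratinib: 10–64 mL/min → 34% of 2000 mg = 680 mg.
belisartan: 15–64 mL/min → 67% of 500 mg = 335 mg.
Total = 680 + 335 = 1015 mg.

1015 mg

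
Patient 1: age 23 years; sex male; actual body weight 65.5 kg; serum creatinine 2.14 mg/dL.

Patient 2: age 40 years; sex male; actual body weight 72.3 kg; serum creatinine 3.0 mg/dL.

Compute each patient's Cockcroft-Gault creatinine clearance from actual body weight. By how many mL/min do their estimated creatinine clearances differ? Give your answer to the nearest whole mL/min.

Patient 1: CrCl = (140 − 23) × 65.5 / (72 × 2.14) = 7663.5 / 154.08 ≈ 49.7 mL/min
Patient 2: CrCl = (140 − 40) × 72.3 / (72 × 3) = 7230.0 / 216.00 ≈ 33.5 mL/min
|49.7 − 33.5| = 16.2 mL/min

16 mL/min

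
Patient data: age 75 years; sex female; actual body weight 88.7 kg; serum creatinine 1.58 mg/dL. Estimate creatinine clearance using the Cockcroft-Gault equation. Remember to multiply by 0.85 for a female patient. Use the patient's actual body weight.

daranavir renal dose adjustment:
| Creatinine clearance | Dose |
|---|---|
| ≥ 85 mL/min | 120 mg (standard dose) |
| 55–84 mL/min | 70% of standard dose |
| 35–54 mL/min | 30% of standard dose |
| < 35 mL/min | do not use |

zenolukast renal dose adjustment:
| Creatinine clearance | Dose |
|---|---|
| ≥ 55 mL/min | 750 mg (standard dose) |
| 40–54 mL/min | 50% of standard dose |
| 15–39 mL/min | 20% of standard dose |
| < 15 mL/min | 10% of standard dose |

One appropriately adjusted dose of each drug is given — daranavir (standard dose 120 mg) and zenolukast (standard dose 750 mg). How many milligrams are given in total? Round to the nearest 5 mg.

410 mg

CrCl = (140 − 75) × 88.7 / (72 × 1.58) × 0.85 = 5765.5 / 113.76 × 0.85 ≈ 43.1 mL/min
CrCl ≈ 43 mL/min.
daranavir: 35–54 mL/min → 30% of 120 mg = 36 mg.
zenolukast: 40–54 mL/min → 50% of 750 mg = 375 mg.
Total = 36 + 375 = 411 mg.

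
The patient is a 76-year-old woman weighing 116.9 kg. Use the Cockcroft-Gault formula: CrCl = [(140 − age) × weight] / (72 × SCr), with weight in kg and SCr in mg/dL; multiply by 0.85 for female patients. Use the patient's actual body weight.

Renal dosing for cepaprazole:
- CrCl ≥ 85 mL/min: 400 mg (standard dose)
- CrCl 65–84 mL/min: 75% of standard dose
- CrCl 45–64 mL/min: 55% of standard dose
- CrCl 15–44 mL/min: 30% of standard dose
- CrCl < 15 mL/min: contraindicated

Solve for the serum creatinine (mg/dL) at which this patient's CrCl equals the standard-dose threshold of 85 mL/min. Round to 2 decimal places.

1.04 mg/dL

Standard dose requires CrCl ≥ 85 mL/min.
Set (140 − 76) × 116.9 × 0.85 / (72 × SCr) = 85
SCr = (140 − 76) × 116.9 × 0.85 / (72 × 85) = 1.039 mg/dL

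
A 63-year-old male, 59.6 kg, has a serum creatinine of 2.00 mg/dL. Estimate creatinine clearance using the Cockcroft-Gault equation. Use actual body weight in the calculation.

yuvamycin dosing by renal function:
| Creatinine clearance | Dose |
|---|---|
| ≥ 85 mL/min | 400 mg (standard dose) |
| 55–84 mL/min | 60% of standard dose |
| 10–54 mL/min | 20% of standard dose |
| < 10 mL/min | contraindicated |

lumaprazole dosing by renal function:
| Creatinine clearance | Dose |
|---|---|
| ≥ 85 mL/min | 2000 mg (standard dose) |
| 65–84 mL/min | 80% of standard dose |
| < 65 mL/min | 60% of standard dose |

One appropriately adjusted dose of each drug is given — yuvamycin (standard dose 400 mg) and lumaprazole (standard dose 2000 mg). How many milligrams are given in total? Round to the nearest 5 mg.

1280 mg

CrCl = (140 − 63) × 59.6 / (72 × 2) = 4589.2 / 144.00 ≈ 31.9 mL/min
CrCl ≈ 32 mL/min.
yuvamycin: 10–54 mL/min → 20% of 400 mg = 80 mg.
lumaprazole: < 65 mL/min → 60% of 2000 mg = 1200 mg.
Total = 80 + 1200 = 1280 mg.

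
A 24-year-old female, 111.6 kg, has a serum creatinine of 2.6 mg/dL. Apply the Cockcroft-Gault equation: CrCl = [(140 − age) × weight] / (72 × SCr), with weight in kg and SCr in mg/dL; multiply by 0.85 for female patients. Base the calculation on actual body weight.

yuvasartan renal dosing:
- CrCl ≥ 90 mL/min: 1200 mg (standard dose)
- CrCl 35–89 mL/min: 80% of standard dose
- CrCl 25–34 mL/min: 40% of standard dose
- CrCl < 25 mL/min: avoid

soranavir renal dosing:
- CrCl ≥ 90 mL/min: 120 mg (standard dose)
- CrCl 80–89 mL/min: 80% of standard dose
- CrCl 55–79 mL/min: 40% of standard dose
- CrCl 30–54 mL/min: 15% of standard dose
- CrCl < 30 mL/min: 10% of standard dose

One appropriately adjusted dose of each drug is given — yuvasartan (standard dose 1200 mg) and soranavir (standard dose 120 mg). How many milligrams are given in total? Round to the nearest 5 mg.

CrCl = (140 − 24) × 111.6 / (72 × 2.6) × 0.85 = 12945.6 / 187.20 × 0.85 ≈ 58.8 mL/min
CrCl ≈ 59 mL/min.
yuvasartan: 35–89 mL/min → 80% of 1200 mg = 960 mg.
soranavir: 55–79 mL/min → 40% of 120 mg = 48 mg.
Total = 960 + 48 = 1008 mg.

1010 mg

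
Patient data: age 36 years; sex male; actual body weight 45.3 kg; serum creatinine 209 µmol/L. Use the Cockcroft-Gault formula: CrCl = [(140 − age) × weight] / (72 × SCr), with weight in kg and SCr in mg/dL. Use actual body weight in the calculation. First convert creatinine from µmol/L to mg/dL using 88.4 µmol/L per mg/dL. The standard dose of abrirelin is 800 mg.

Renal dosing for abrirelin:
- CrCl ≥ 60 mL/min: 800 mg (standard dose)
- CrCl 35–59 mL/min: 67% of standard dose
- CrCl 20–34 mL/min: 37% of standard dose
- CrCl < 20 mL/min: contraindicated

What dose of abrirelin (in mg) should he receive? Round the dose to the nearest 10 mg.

300 mg

SCr = 209 / 88.4 = 2.364 mg/dL
CrCl = (140 − 36) × 45.3 / (72 × 2.364) = 4711.2 / 170.21 ≈ 27.7 mL/min
CrCl ≈ 28 mL/min → bracket 20–34 mL/min.
37% of 800 mg = 296 mg → 300 mg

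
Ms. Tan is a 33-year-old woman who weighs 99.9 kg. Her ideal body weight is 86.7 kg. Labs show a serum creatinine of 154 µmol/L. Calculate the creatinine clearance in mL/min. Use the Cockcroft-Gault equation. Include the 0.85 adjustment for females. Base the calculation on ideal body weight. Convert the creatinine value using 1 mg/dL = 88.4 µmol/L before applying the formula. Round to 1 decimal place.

SCr = 154 / 88.4 = 1.742 mg/dL
CrCl = (140 − 33) × 86.7 / (72 × 1.742) × 0.85 = 9276.9 / 125.42 × 0.85 ≈ 62.9 mL/min

62.9 mL/min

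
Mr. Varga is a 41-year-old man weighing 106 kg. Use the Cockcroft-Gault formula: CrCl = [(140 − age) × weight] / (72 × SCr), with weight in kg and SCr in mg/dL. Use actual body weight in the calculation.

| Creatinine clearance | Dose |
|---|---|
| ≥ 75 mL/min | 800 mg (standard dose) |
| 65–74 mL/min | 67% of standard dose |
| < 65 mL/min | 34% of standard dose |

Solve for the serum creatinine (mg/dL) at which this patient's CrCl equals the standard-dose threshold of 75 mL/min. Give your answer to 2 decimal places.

1.94 mg/dL

Standard dose requires CrCl ≥ 75 mL/min.
Set (140 − 41) × 106 / (72 × SCr) = 75
SCr = (140 − 41) × 106 / (72 × 75) = 1.943 mg/dL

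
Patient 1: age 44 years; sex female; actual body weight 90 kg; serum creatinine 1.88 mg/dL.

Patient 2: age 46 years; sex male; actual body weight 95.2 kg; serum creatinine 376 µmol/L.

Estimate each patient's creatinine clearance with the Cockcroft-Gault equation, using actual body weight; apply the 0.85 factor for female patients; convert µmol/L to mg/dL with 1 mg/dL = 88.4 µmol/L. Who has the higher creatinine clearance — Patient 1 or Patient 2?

Patient 1: CrCl = (140 − 44) × 90 / (72 × 1.88) × 0.85 = 8640.0 / 135.36 × 0.85 ≈ 54.3 mL/min
Patient 2: SCr = 376 / 88.4 = 4.253 mg/dL
Patient 2: CrCl = (140 − 46) × 95.2 / (72 × 4.253) = 8948.8 / 306.22 ≈ 29.2 mL/min
54.3 vs 29.2 mL/min → Patient 1 is higher.

Patient 1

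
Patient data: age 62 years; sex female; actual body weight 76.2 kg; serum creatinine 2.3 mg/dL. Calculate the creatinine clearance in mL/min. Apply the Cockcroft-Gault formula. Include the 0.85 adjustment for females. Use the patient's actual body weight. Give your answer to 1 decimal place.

30.5 mL/min

CrCl = (140 − 62) × 76.2 / (72 × 2.3) × 0.85 = 5943.6 / 165.60 × 0.85 ≈ 30.5 mL/min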